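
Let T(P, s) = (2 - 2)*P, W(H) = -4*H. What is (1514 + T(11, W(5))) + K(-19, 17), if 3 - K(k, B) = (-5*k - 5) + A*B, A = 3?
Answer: 1376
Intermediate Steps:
K(k, B) = 8 - 3*B + 5*k (K(k, B) = 3 - ((-5*k - 5) + 3*B) = 3 - ((-5 - 5*k) + 3*B) = 3 - (-5 - 5*k + 3*B) = 3 + (5 - 3*B + 5*k) = 8 - 3*B + 5*k)
T(P, s) = 0 (T(P, s) = 0*P = 0)
(1514 + T(11, W(5))) + K(-19, 17) = (1514 + 0) + (8 - 3*17 + 5*(-19)) = 1514 + (8 - 51 - 95) = 1514 - 138 = 1376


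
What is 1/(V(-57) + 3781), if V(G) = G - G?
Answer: 1/3781 ≈ 0.00026448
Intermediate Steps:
V(G) = 0
1/(V(-57) + 3781) = 1/(0 + 3781) = 1/3781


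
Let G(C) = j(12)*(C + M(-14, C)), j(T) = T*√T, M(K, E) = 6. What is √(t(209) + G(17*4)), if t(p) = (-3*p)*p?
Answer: √(-131043 + 1776*√3) ≈ 357.72*I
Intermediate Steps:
j(T) = T^(3/2)
G(C) = 24*√3*(6 + C) (G(C) = 12^(3/2)*(C + 6) = (24*√3)*(6 + C) = 24*√3*(6 + C))
t(p) = -3*p²
√(t(209) + G(17*4)) = √(-3*209² + 24*√3*(6 + 17*4)) = √(-3*43681 + 24*√3*(6 + 68)) = √(-131043 + 24*√3*74) = √(-131043 + 1776*√3)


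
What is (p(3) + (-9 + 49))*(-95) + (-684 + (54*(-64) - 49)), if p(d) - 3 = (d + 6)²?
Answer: -15969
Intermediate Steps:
p(d) = 3 + (6 + d)² (p(d) = 3 + (d + 6)² = 3 + (6 + d)²)
(p(3) + (-9 + 49))*(-95) + (-684 + (54*(-64) - 49)) = ((3 + (6 + 3)²) + (-9 + 49))*(-95) + (-684 + (54*(-64) - 49)) = ((3 + 9²) + 40)*(-95) + (-684 + (-3456 - 49)) = ((3 + 81) + 40)*(-95) + (-684 - 3505) = (84 + 40)*(-95) - 4189 = 124*(-95) - 4189 = -11780 - 4189 = -15969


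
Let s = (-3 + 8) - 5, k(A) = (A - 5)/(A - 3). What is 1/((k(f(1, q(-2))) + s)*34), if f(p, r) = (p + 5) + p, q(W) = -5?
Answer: 1/17 ≈ 0.058824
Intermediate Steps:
f(p, r) = 5 + 2*p (f(p, r) = (5 + p) + p = 5 + 2*p)
k(A) = (-5 + A)/(-3 + A)
s = 0 (s = 5 - 5 = 0)
1/((k(f(1, q(-2))) + s)*34) = 1/(((-5 + (5 + 2*1))/(-3 + (5 + 2*1)) + 0)*34) = 1/(((-5 + (5 + 2))/(-3 + (5 + 2)) + 0)*34) = 1/(((-5 + 7)/(-3 + 7) + 0)*34) = 1/((2/4 + 0)*34) = 1/(((1/4)*2 + 0)*34) = 1/((1/2 + 0)*34) = 1/((1/2)*34) = 1/17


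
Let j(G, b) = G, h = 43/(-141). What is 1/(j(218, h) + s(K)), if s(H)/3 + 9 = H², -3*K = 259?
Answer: 3/67654 ≈ 4.4343e-5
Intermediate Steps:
h = -43/141 (h = 43*(-1/141) = -43/141 ≈ -0.30496)
K = -259/3 (K = -⅓*259 = -259/3 ≈ -86.333)
s(H) = -27 + 3*H²
1/(j(218, h) + s(K)) = 1/(218 + (-27 + 3*(-259/3)²)) = 1/(218 + (-27 + 3*(67081/9))) = 1/(218 + (-27 + 67081/3)) = 1/(218 + 67000/3) = 1/(67654/3) = 3/67654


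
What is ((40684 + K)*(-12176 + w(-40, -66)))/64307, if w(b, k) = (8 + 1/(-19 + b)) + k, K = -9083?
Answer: -22809823007/3794113 ≈ -6011.9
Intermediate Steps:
w(b, k) = 8 + k + 1/(-19 + b)
((40684 + K)*(-12176 + w(-40, -66)))/64307 = ((40684 - 9083)*(-12176 + (-151 - 19*(-66) + 8*(-40) - 40*(-66))/(-19 - 40)))/64307 = (31601*(-12176 + (-151 + 1254 - 320 + 2640)/(-59)))*(1/64307) = (31601*(-12176 - 1/59*3423))*(1/64307) = (31601*(-12176 - 3423/59))*(1/64307) = (31601*(-721807/59))*(1/64307) = -22809823007/59*1/64307 = -22809823007/3794113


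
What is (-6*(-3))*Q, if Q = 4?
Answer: 72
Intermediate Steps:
(-6*(-3))*Q = -6*(-3)*4 = 18*4 = 72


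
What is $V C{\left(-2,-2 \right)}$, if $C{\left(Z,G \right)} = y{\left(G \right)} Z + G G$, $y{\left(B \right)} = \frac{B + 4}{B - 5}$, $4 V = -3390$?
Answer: $- \frac{27120}{7} \approx -3874.3$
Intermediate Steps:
$V = - \frac{1695}{2}$ ($V = \frac{1}{4} \left(-3390\right) = - \frac{1695}{2} \approx -847.5$)
$y{\left(B \right)} = \frac{4 + B}{-5 + B}$
$C{\left(Z,G \right)} = G^{2} + \frac{Z \left(4 + G\right)}{-5 + G}$ ($C{\left(Z,G \right)} = \frac{4 + G}{-5 + G} Z + G G = \frac{Z \left(4 + G\right)}{-5 + G} + G^{2} = G^{2} + \frac{Z \left(4 + G\right)}{-5 + G}$)
$V C{\left(-2,-2 \right)} = - \frac{1695 \frac{- 2 \left(4 - 2\right) + \left(-2\right)^{2} \left(-5 - 2\right)}{-5 - 2}}{2} = - \frac{1695 \frac{\left(-2\right) 2 + 4 \left(-7\right)}{-7}}{2} = - \frac{1695 \left(- \frac{-4 - 28}{7}\right)}{2} = - \frac{1695 \left(\left(- \frac{1}{7}\right) \left(-32\right)\right)}{2} = \left(- \frac{1695}{2}\right) \frac{32}{7} = - \frac{27120}{7}$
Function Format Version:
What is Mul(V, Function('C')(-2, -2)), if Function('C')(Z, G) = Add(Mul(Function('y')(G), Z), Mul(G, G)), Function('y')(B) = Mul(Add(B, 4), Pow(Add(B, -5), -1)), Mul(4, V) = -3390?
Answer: Rational(-27120, 7) ≈ -3874.3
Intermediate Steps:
V = Rational(-1695, 2) (V = Mul(Rational(1, 4), -3390) = Rational(-1695, 2) ≈ -847.50)
Function('y')(B) = Mul(Pow(Add(-5, B), -1), Add(4, B)) (Function('y')(B) = Mul(Add(4, B), Pow(Add(-5, B), -1)) = Mul(Pow(Add(-5, B), -1), Add(4, B)))
Function('C')(Z, G) = Add(Pow(G, 2), Mul(Z, Pow(Add(-5, G), -1), Add(4, G))) (Function('C')(Z, G) = Add(Mul(Mul(Pow(Add(-5, G), -1), Add(4, G)), Z), Mul(G, G)) = Add(Mul(Z, Pow(Add(-5, G), -1), Add(4, G)), Pow(G, 2)) = Add(Pow(G, 2), Mul(Z, Pow(Add(-5, G), -1), Add(4, G))))
Mul(V, Function('C')(-2, -2)) = Mul(Rational(-1695, 2), Mul(Pow(Add(-5, -2), -1), Add(Mul(-2, Add(4, -2)), Mul(Pow(-2, 2), Add(-5, -2))))) = Mul(Rational(-1695, 2), Mul(Pow(-7, -1), Add(Mul(-2, 2), Mul(4, -7)))) = Mul(Rational(-1695, 2), Mul(Rational(-1, 7), Add(-4, -28))) = Mul(Rational(-1695, 2), Mul(Rational(-1, 7), -32)) = Mul(Rational(-1695, 2), Rational(32, 7)) = Rational(-27120, 7)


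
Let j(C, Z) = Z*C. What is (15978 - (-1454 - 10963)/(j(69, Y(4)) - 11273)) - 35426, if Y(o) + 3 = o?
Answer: -217907809/11204 ≈ -19449.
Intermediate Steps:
Y(o) = -3 + o
j(C, Z) = C*Z
(15978 - (-1454 - 10963)/(j(69, Y(4)) - 11273)) - 35426 = (15978 - (-1454 - 10963)/(69*(-3 + 4) - 11273)) - 35426 = (15978 - (-12417)/(69*1 - 11273)) - 35426 = (15978 - (-12417)/(69 - 11273)) - 35426 = (15978 - (-12417)/(-11204)) - 35426 = (15978 - (-12417)*(-1)/11204) - 35426 = (15978 - 1*12417/11204) - 35426 = (15978 - 12417/11204) - 35426 = 179005095/11204 - 35426 = -217907809/11204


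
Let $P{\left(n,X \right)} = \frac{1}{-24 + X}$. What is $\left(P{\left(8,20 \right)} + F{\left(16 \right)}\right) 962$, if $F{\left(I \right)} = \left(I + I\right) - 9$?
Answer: $\frac{43771}{2} \approx 21886.0$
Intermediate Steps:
$F{\left(I \right)} = -9 + 2 I$ ($F{\left(I \right)} = 2 I - 9 = -9 + 2 I$)
$\left(P{\left(8,20 \right)} + F{\left(16 \right)}\right) 962 = \left(\frac{1}{-24 + 20} + \left(-9 + 2 \cdot 16\right)\right) 962 = \left(\frac{1}{-4} + \left(-9 + 32\right)\right) 962 = \left(- \frac{1}{4} + 23\right) 962 = \frac{91}{4} \cdot 962 = \frac{43771}{2}$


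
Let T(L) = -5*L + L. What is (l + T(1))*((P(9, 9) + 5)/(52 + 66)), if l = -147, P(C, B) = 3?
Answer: -604/59 ≈ -10.237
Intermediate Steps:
T(L) = -4*L
(l + T(1))*((P(9, 9) + 5)/(52 + 66)) = (-147 - 4*1)*((3 + 5)/(52 + 66)) = (-147 - 4)*(8/118) = -1208/118 = -151*4/59 = -604/59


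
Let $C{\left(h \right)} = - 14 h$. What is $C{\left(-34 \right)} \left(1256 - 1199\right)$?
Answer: $27132$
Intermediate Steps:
$C{\left(-34 \right)} \left(1256 - 1199\right) = \left(-14\right) \left(-34\right) \left(1256 - 1199\right) = 476 \cdot 57 = 27132$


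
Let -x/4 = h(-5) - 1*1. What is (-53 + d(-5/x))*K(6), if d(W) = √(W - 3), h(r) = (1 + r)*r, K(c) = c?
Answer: -318 + 3*I*√4237/19 ≈ -318.0 + 10.278*I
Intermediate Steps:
h(r) = r*(1 + r)
x = -76 (x = -4*(-5*(1 - 5) - 1*1) = -4*(-5*(-4) - 1) = -4*(20 - 1) = -4*19 = -76)
d(W) = √(-3 + W)
(-53 + d(-5/x))*K(6) = (-53 + √(-3 - 5/(-76)))*6 = (-53 + √(-3 - 5*(-1/76)))*6 = (-53 + √(-3 + 5/76))*6 = (-53 + √(-223/76))*6 = (-53 + I*√4237/38)*6 = -318 + 3*I*√4237/19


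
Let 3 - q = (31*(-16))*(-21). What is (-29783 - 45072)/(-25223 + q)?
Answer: 74855/35636 ≈ 2.1005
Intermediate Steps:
q = -10413 (q = 3 - 31*(-16)*(-21) = 3 - (-496)*(-21) = 3 - 1*10416 = 3 - 10416 = -10413)
(-29783 - 45072)/(-25223 + q) = (-29783 - 45072)/(-25223 - 10413) = -74855/(-35636) = -74855*(-1/35636) = 74855/35636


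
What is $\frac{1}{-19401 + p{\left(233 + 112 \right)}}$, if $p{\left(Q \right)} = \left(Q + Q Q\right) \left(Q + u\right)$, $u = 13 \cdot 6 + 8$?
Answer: $\frac{1}{51429069} \approx 1.9444 \cdot 10^{-8}$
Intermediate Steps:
$u = 86$ ($u = 78 + 8 = 86$)
$p{\left(Q \right)} = \left(86 + Q\right) \left(Q + Q^{2}\right)$ ($p{\left(Q \right)} = \left(Q + Q Q\right) \left(Q + 86\right) = \left(Q + Q^{2}\right) \left(86 + Q\right) = \left(86 + Q\right) \left(Q + Q^{2}\right)$)
$\frac{1}{-19401 + p{\left(233 + 112 \right)}} = \frac{1}{-19401 + \left(233 + 112\right) \left(86 + \left(233 + 112\right)^{2} + 87 \left(233 + 112\right)\right)} = \frac{1}{-19401 + 345 \left(86 + 345^{2} + 87 \cdot 345\right)} = \frac{1}{-19401 + 345 \left(86 + 119025 + 30015\right)} = \frac{1}{-19401 + 345 \cdot 149126} = \frac{1}{-19401 + 51448470} = \frac{1}{51429069}$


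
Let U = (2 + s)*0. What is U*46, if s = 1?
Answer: 0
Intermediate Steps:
U = 0 (U = (2 + 1)*0 = 3*0 = 0)
U*46 = 0*46 = 0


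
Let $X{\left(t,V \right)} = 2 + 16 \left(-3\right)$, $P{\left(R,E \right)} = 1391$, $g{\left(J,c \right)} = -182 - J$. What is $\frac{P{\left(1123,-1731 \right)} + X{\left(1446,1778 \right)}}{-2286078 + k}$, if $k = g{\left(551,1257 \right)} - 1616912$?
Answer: $- \frac{1345}{3903723} \approx -0.00034454$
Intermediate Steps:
$k = -1617645$ ($k = \left(-182 - 551\right) - 1616912 = -733 - 1616912 = -1617645$)
$X{\left(t,V \right)} = -46$ ($X{\left(t,V \right)} = 2 - 48 = -46$)
$\frac{P{\left(1123,-1731 \right)} + X{\left(1446,1778 \right)}}{-2286078 + k} = \frac{1391 - 46}{-2286078 - 1617645} = \frac{1345}{-3903723} = 1345 \left(- \frac{1}{3903723}\right) = - \frac{1345}{3903723}$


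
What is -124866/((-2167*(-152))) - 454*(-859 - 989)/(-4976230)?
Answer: -32061159861/58538947940 ≈ -0.54769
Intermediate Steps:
-124866/((-2167*(-152))) - 454*(-859 - 989)/(-4976230) = -124866/329384 - 454*(-1848)*(-1/4976230) = -124866*1/329384 + 838992*(-1/4976230) = -62433/164692 - 59928/355445 = -32061159861/58538947940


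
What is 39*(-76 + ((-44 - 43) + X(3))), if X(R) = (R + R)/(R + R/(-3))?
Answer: -6240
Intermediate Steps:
X(R) = 3 (X(R) = (2*R)/(R + R*(-⅓)) = (2*R)/(R - R/3) = (2*R)/((2*R/3)) = (2*R)*(3/(2*R)) = 3)
39*(-76 + ((-44 - 43) + X(3))) = 39*(-76 + ((-44 - 43) + 3)) = 39*(-76 + (-87 + 3)) = 39*(-76 - 84) = 39*(-160) = -6240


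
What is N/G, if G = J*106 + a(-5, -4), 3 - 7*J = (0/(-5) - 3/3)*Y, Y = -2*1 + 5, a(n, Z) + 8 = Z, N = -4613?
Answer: -32291/552 ≈ -58.498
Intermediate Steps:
a(n, Z) = -8 + Z
Y = 3 (Y = -2 + 5 = 3)
J = 6/7 (J = 3/7 - (0/(-5) - 3/3)*3/7 = 3/7 - (0*(-1/5) - 3*1/3)*3/7 = 3/7 - (0 - 1)*3/7 = 3/7 - (-1)*3/7 = 3/7 - 1/7*(-3) = 3/7 + 3/7 = 6/7 ≈ 0.85714)
G = 552/7 (G = (6/7)*106 + (-8 - 4) = 636/7 - 12 = 552/7 ≈ 78.857)
N/G = -4613/552/7 = -4613*7/552 = -32291/552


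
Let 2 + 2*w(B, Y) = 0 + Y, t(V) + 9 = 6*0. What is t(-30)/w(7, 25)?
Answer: -18/23 ≈ -0.78261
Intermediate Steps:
t(V) = -9 (t(V) = -9 + 6*0 = -9 + 0 = -9)
w(B, Y) = -1 + Y/2 (w(B, Y) = -1 + (0 + Y)/2 = -1 + Y/2)
t(-30)/w(7, 25) = -9/(-1 + (½)*25) = -9/(-1 + 25/2) = -9/23/2 = -9*2/23 = -18/23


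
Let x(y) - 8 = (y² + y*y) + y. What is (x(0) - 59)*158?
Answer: -8058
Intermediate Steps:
x(y) = 8 + y + 2*y² (x(y) = 8 + ((y² + y*y) + y) = 8 + ((y² + y²) + y) = 8 + (2*y² + y) = 8 + (y + 2*y²) = 8 + y + 2*y²)
(x(0) - 59)*158 = ((8 + 0 + 2*0²) - 59)*158 = ((8 + 0 + 2*0) - 59)*158 = ((8 + 0 + 0) - 59)*158 = (8 - 59)*158 = -51*158 = -8058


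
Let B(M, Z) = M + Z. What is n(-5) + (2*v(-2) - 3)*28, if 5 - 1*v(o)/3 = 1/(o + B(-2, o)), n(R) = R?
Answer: 779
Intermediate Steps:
v(o) = 15 - 3/(-2 + 2*o) (v(o) = 15 - 3/(o + (-2 + o)) = 15 - 3/(-2 + 2*o))
n(-5) + (2*v(-2) - 3)*28 = -5 + (2*(3*(-11 + 10*(-2))/(2*(-1 - 2))) - 3)*28 = -5 + (2*((3/2)*(-11 - 20)/(-3)) - 3)*28 = -5 + (2*((3/2)*(-⅓)*(-31)) - 3)*28 = -5 + (2*(31/2) - 3)*28 = -5 + (31 - 3)*28 = -5 + 28*28 = -5 + 784 = 779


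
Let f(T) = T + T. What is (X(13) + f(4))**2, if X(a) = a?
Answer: 441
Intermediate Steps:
f(T) = 2*T
(X(13) + f(4))**2 = (13 + 2*4)**2 = (13 + 8)**2 = 21**2 = 441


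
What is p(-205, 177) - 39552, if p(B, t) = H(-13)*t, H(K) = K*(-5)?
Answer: -28047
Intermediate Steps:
H(K) = -5*K
p(B, t) = 65*t (p(B, t) = (-5*(-13))*t = 65*t)
p(-205, 177) - 39552 = 65*177 - 39552 = 11505 - 39552 = -28047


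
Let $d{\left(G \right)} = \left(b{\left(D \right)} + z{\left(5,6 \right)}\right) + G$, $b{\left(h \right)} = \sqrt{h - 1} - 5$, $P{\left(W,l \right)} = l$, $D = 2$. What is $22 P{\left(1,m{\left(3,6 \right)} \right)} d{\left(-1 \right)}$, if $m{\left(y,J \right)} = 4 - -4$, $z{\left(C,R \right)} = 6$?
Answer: $176$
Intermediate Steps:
$m{\left(y,J \right)} = 8$ ($m{\left(y,J \right)} = 4 + 4 = 8$)
$b{\left(h \right)} = -5 + \sqrt{-1 + h}$ ($b{\left(h \right)} = \sqrt{-1 + h} - 5 = -5 + \sqrt{-1 + h}$)
$d{\left(G \right)} = 2 + G$ ($d{\left(G \right)} = \left(\left(-5 + \sqrt{-1 + 2}\right) + 6\right) + G = \left(\left(-5 + \sqrt{1}\right) + 6\right) + G = \left(\left(-5 + 1\right) + 6\right) + G = \left(-4 + 6\right) + G = 2 + G$)
$22 P{\left(1,m{\left(3,6 \right)} \right)} d{\left(-1 \right)} = 22 \cdot 8 \left(2 - 1\right) = 176 \cdot 1 = 176$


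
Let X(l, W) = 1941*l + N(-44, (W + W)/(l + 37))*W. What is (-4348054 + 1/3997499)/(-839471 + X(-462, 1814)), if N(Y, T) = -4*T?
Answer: 62076219703375/23903221865897 ≈ 2.5970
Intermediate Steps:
X(l, W) = 1941*l - 8*W**2/(37 + l) (X(l, W) = 1941*l + (-4*(W + W)/(l + 37))*W = 1941*l + (-4*2*W/(37 + l))*W = 1941*l + (-8*W/(37 + l))*W = 1941*l - 8*W**2/(37 + l))
(-4348054 + 1/3997499)/(-839471 + X(-462, 1814)) = (-4348054 + 1/3997499)/(-839471 + (-8*1814**2 + 1941*(-462)*(37 - 462))/(37 - 462)) = (-4348054 + 1/3997499)/(-839471 + (-8*3290596 + 1941*(-462)*(-425))/(-425)) = -17381341516945/(3997499*(-839471 - (-26324768 + 381115350)/425)) = -17381341516945/(3997499*(-839471 - 1/425*354790582)) = -17381341516945/(3997499*(-839471 - 354790582/425)) = -17381341516945/(3997499*(-711565757/425)) = -17381341516945/3997499*(-425/711565757) = 62076219703375/23903221865897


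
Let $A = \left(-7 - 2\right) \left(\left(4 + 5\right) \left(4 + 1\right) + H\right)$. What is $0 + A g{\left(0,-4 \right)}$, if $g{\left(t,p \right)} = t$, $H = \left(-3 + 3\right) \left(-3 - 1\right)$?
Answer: $0$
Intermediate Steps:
$H = 0$ ($H = 0 \left(-4\right) = 0$)
$A = -405$ ($A = \left(-7 - 2\right) \left(\left(4 + 5\right) \left(4 + 1\right) + 0\right) = - 9 \left(9 \cdot 5 + 0\right) = - 9 \left(45 + 0\right) = \left(-9\right) 45 = -405$)
$0 + A g{\left(0,-4 \right)} = 0 - 0 = 0 + 0 = 0$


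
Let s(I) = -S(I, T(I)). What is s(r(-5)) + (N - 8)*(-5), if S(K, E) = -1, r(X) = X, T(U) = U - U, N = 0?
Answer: 41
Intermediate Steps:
T(U) = 0
s(I) = 1 (s(I) = -1*(-1) = 1)
s(r(-5)) + (N - 8)*(-5) = 1 + (0 - 8)*(-5) = 1 - 8*(-5) = 1 + 40 = 41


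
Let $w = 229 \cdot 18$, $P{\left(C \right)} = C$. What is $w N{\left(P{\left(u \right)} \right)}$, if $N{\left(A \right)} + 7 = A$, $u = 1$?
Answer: $-24732$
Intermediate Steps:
$N{\left(A \right)} = -7 + A$
$w = 4122$
$w N{\left(P{\left(u \right)} \right)} = 4122 \left(-7 + 1\right) = 4122 \left(-6\right) = -24732$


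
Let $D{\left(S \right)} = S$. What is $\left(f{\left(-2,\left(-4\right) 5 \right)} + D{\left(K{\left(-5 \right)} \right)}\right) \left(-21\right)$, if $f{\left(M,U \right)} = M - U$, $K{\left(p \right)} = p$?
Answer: $-273$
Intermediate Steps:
$\left(f{\left(-2,\left(-4\right) 5 \right)} + D{\left(K{\left(-5 \right)} \right)}\right) \left(-21\right) = \left(\left(-2 - \left(-4\right) 5\right) - 5\right) \left(-21\right) = \left(\left(-2 - -20\right) - 5\right) \left(-21\right) = \left(\left(-2 + 20\right) - 5\right) \left(-21\right) = \left(18 - 5\right) \left(-21\right) = 13 \left(-21\right) = -273$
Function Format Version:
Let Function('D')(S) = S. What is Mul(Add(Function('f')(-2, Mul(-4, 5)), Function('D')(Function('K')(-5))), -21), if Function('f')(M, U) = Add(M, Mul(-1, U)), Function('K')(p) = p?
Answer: -273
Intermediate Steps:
Mul(Add(Function('f')(-2, Mul(-4, 5)), Function('D')(Function('K')(-5))), -21) = Mul(Add(Add(-2, Mul(-1, Mul(-4, 5))), -5), -21) = Mul(Add(Add(-2, Mul(-1, -20)), -5), -21) = Mul(Add(Add(-2, 20), -5), -21) = Mul(Add(18, -5), -21) = Mul(13, -21) = -273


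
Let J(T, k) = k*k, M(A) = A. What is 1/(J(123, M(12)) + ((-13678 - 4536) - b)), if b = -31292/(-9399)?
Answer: -9399/169871222 ≈ -5.5330e-5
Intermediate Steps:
b = 31292/9399 (b = -31292*(-1/9399) = 31292/9399 ≈ 3.3293)
J(T, k) = k²
1/(J(123, M(12)) + ((-13678 - 4536) - b)) = 1/(12² + ((-13678 - 4536) - 1*31292/9399)) = 1/(144 + (-18214 - 31292/9399)) = 1/(144 - 171224678/9399) = 1/(-169871222/9399) = -9399/169871222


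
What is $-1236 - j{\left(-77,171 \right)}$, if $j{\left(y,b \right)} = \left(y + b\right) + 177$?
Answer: $-1507$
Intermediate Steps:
$j{\left(y,b \right)} = 177 + b + y$ ($j{\left(y,b \right)} = \left(b + y\right) + 177 = 177 + b + y$)
$-1236 - j{\left(-77,171 \right)} = -1236 - \left(177 + 171 - 77\right) = -1236 - 271 = -1507$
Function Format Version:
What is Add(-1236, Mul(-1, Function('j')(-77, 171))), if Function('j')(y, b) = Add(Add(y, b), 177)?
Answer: -1507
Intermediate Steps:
Function('j')(y, b) = Add(177, b, y) (Function('j')(y, b) = Add(Add(b, y), 177) = Add(177, b, y))
Add(-1236, Mul(-1, Function('j')(-77, 171))) = Add(-1236, Mul(-1, Add(177, 171, -77))) = Add(-1236, Mul(-1, 271)) = Add(-1236, -271) = -1507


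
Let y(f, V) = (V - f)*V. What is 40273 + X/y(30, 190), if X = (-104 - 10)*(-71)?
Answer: 32218613/800 ≈ 40273.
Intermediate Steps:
y(f, V) = V*(V - f)
X = 8094 (X = -114*(-71) = 8094)
40273 + X/y(30, 190) = 40273 + 8094/((190*(190 - 1*30))) = 40273 + 8094/((190*(190 - 30))) = 40273 + 8094/((190*160)) = 40273 + 8094/30400 = 40273 + 8094*(1/30400) = 40273 + 213/800 = 32218613/800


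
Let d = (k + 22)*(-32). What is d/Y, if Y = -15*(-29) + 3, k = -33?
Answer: 176/219 ≈ 0.80365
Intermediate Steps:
Y = 438 (Y = 435 + 3 = 438)
d = 352 (d = (-33 + 22)*(-32) = -11*(-32) = 352)
d/Y = 352/438 = 352*(1/438) = 176/219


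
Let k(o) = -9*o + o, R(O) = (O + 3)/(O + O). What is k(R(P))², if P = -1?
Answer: 64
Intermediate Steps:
R(O) = (3 + O)/(2*O) (R(O) = (3 + O)/((2*O)) = (3 + O)*(1/(2*O)) = (3 + O)/(2*O))
k(o) = -8*o
k(R(P))² = (-4*(3 - 1)/(-1))² = (-4*(-1)*2)² = (-8*(-1))² = 8² = 64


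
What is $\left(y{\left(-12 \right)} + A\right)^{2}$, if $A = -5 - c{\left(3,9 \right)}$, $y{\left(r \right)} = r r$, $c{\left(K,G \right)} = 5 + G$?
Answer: $15625$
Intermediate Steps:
$y{\left(r \right)} = r^{2}$
$A = -19$ ($A = -5 - \left(5 + 9\right) = -5 - 14 = -19$)
$\left(y{\left(-12 \right)} + A\right)^{2} = \left(\left(-12\right)^{2} - 19\right)^{2} = \left(144 - 19\right)^{2} = 125^{2} = 15625$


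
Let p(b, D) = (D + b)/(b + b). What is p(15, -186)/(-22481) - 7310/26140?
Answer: -41046778/146913335 ≈ -0.27939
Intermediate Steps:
p(b, D) = (D + b)/(2*b) (p(b, D) = (D + b)/((2*b)) = (D + b)*(1/(2*b)) = (D + b)/(2*b))
p(15, -186)/(-22481) - 7310/26140 = ((½)*(-186 + 15)/15)/(-22481) - 7310/26140 = ((½)*(1/15)*(-171))*(-1/22481) - 7310*1/26140 = -57/10*(-1/22481) - 731/2614 = 57/224810 - 731/2614 = -41046778/146913335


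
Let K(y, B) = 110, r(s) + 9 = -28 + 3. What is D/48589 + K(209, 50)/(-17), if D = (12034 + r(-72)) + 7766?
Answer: -5008768/826013 ≈ -6.0638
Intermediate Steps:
r(s) = -34 (r(s) = -9 + (-28 + 3) = -9 - 25 = -34)
D = 19766 (D = (12034 - 34) + 7766 = 12000 + 7766 = 19766)
D/48589 + K(209, 50)/(-17) = 19766/48589 + 110/(-17) = 19766*(1/48589) + 110*(-1/17) = 19766/48589 - 110/17 = -5008768/826013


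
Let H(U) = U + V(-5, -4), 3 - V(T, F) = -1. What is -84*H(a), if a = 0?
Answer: -336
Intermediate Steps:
V(T, F) = 4 (V(T, F) = 3 - 1*(-1) = 3 + 1 = 4)
H(U) = 4 + U (H(U) = U + 4 = 4 + U)
-84*H(a) = -84*(4 + 0) = -84*4 = -336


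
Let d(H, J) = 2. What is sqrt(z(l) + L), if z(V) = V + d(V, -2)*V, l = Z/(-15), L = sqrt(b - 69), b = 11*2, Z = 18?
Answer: sqrt(-90 + 25*I*sqrt(47))/5 ≈ 1.4393 + 2.3815*I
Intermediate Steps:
b = 22
L = I*sqrt(47) (L = sqrt(22 - 69) = sqrt(-47) = I*sqrt(47) ≈ 6.8557*I)
l = -6/5 (l = 18/(-15) = 18*(-1/15) = -6/5 ≈ -1.2000)
z(V) = 3*V (z(V) = V + 2*V = 3*V)
sqrt(z(l) + L) = sqrt(3*(-6/5) + I*sqrt(47)) = sqrt(-18/5 + I*sqrt(47))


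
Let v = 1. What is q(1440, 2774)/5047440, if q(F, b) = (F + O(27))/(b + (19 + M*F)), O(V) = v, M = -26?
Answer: -1441/174878653680 ≈ -8.2400e-9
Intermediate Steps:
O(V) = 1
q(F, b) = (1 + F)/(19 + b - 26*F) (q(F, b) = (F + 1)/(b + (19 - 26*F)) = (1 + F)/(19 + b - 26*F))
q(1440, 2774)/5047440 = ((1 + 1440)/(19 + 2774 - 26*1440))/5047440 = (1441/(19 + 2774 - 37440))*(1/5047440) = (1441/(-34647))*(1/5047440) = -1/34647*1441*(1/5047440) = -1441/34647*1/5047440 = -1441/174878653680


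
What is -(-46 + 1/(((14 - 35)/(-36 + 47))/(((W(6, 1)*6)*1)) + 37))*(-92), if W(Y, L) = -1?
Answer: -3472448/821 ≈ -4229.5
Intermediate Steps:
-(-46 + 1/(((14 - 35)/(-36 + 47))/(((W(6, 1)*6)*1)) + 37))*(-92) = -(-46 + 1/(((14 - 35)/(-36 + 47))/((-1*6*1)) + 37))*(-92) = -(-46 + 1/((-21/11)/((-6*1)) + 37))*(-92) = -(-46 + 1/(-21*1/11/(-6) + 37))*(-92) = -(-46 + 1/(-21/11*(-1/6) + 37))*(-92) = -(-46 + 1/(7/22 + 37))*(-92) = -(-46 + 1/(821/22))*(-92) = -(-46 + 22/821)*(-92) = -(-37744)*(-92)/821 = -1*3472448/821 = -3472448/821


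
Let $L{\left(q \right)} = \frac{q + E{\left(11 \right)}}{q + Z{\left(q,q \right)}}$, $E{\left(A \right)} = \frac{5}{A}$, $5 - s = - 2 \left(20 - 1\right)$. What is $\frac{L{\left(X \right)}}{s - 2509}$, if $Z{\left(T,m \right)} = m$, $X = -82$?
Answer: $- \frac{299}{1482888} \approx -0.00020163$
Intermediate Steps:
$s = 43$ ($s = 5 - - 2 \left(20 - 1\right) = 5 - \left(-2\right) 19 = 5 - -38 = 5 + 38 = 43$)
$L{\left(q \right)} = \frac{\frac{5}{11} + q}{2 q}$ ($L{\left(q \right)} = \frac{q + \frac{5}{11}}{q + q} = \frac{q + 5 \cdot \frac{1}{11}}{2 q} = \left(q + \frac{5}{11}\right) \frac{1}{2 q} = \left(\frac{5}{11} + q\right) \frac{1}{2 q} = \frac{\frac{5}{11} + q}{2 q}$)
$\frac{L{\left(X \right)}}{s - 2509} = \frac{\frac{1}{22} \frac{1}{-82} \left(5 + 11 \left(-82\right)\right)}{43 - 2509} = \frac{\frac{1}{22} \left(- \frac{1}{82}\right) \left(5 - 902\right)}{-2466} = \frac{1}{22} \left(- \frac{1}{82}\right) \left(-897\right) \left(- \frac{1}{2466}\right) = \frac{897}{1804} \left(- \frac{1}{2466}\right) = - \frac{299}{1482888}$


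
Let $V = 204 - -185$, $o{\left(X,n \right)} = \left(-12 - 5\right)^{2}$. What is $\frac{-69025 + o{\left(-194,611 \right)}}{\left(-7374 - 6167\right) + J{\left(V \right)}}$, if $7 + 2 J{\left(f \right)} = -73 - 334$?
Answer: $\frac{17184}{3437} \approx 4.9997$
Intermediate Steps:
$o{\left(X,n \right)} = 289$ ($o{\left(X,n \right)} = \left(-17\right)^{2} = 289$)
$V = 389$ ($V = 204 + 185 = 389$)
$J{\left(f \right)} = -207$ ($J{\left(f \right)} = - \frac{7}{2} + \frac{-73 - 334}{2} = - \frac{7}{2} + \frac{1}{2} \left(-407\right) = - \frac{7}{2} - \frac{407}{2} = -207$)
$\frac{-69025 + o{\left(-194,611 \right)}}{\left(-7374 - 6167\right) + J{\left(V \right)}} = \frac{-69025 + 289}{\left(-7374 - 6167\right) - 207} = - \frac{68736}{-13541 - 207} = - \frac{68736}{-13748} = \left(-68736\right) \left(- \frac{1}{13748}\right) = \frac{17184}{3437}$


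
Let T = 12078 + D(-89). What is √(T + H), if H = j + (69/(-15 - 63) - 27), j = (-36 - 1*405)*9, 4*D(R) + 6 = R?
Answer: √5446779/26 ≈ 89.763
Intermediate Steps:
D(R) = -3/2 + R/4
j = -3969 (j = (-36 - 405)*9 = -441*9 = -3969)
T = 48217/4 (T = 12078 + (-3/2 + (¼)*(-89)) = 12078 + (-3/2 - 89/4) = 12078 - 95/4 = 48217/4 ≈ 12054.)
H = -103919/26 (H = -3969 + (69/(-15 - 63) - 27) = -3969 + (69/(-78) - 27) = -3969 + (-1/78*69 - 27) = -3969 + (-23/26 - 27) = -3969 - 725/26 = -103919/26 ≈ -3996.9)
√(T + H) = √(48217/4 - 103919/26) = √(418983/52) = √5446779/26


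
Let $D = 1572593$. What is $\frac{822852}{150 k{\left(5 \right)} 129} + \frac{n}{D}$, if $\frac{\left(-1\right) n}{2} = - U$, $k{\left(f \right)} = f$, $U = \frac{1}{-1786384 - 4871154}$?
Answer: $\frac{239303593623963763}{28137043700591375} \approx 8.5049$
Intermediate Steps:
$U = - \frac{1}{6657538}$ ($U = \frac{1}{-6657538} = - \frac{1}{6657538} \approx -1.5021 \cdot 10^{-7}$)
$n = - \frac{1}{3328769}$ ($n = - 2 \left(\left(-1\right) \left(- \frac{1}{6657538}\right)\right) = \left(-2\right) \frac{1}{6657538} = - \frac{1}{3328769} \approx -3.0041 \cdot 10^{-7}$)
$\frac{822852}{150 k{\left(5 \right)} 129} + \frac{n}{D} = \frac{822852}{150 \cdot 5 \cdot 129} - \frac{1}{3328769 \cdot 1572593} = \frac{822852}{750 \cdot 129} - \frac{1}{5234798828017} = \frac{822852}{96750} - \frac{1}{5234798828017} = 822852 \cdot \frac{1}{96750} - \frac{1}{5234798828017} = \frac{45714}{5375} - \frac{1}{5234798828017} = \frac{239303593623963763}{28137043700591375}$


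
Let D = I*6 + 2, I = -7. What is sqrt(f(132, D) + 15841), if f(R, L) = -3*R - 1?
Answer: 6*sqrt(429) ≈ 124.27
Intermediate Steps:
D = -40 (D = -7*6 + 2 = -42 + 2 = -40)
f(R, L) = -1 - 3*R
sqrt(f(132, D) + 15841) = sqrt((-1 - 3*132) + 15841) = sqrt((-1 - 396) + 15841) = sqrt(-397 + 15841) = sqrt(15444) = 6*sqrt(429)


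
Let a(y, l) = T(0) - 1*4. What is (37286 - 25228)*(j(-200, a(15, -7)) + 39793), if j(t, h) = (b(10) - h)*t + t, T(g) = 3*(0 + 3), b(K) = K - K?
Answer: 489470394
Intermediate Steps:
b(K) = 0
T(g) = 9 (T(g) = 3*3 = 9)
a(y, l) = 5 (a(y, l) = 9 - 1*4 = 9 - 4 = 5)
j(t, h) = t - h*t (j(t, h) = (0 - h)*t + t = (-h)*t + t = -h*t + t = t - h*t)
(37286 - 25228)*(j(-200, a(15, -7)) + 39793) = (37286 - 25228)*(-200*(1 - 1*5) + 39793) = 12058*(-200*(1 - 5) + 39793) = 12058*(-200*(-4) + 39793) = 12058*(800 + 39793) = 12058*40593 = 489470394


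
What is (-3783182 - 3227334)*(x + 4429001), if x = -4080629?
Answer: -2442267479952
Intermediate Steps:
(-3783182 - 3227334)*(x + 4429001) = (-3783182 - 3227334)*(-4080629 + 4429001) = -7010516*348372 = -2442267479952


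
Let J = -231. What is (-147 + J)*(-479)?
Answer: 181062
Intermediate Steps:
(-147 + J)*(-479) = (-147 - 231)*(-479) = -378*(-479) = 181062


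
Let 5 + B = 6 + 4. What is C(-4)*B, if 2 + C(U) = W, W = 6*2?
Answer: 50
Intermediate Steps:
W = 12
C(U) = 10 (C(U) = -2 + 12 = 10)
B = 5 (B = -5 + (6 + 4) = -5 + 10 = 5)
C(-4)*B = 10*5 = 50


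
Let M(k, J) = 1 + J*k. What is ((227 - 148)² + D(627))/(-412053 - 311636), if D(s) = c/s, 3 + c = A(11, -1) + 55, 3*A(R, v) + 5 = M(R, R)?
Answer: -3913198/453753003 ≈ -0.0086241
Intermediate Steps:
A(R, v) = -4/3 + R²/3 (A(R, v) = -5/3 + (1 + R*R)/3 = -5/3 + (1 + R²)/3 = -5/3 + (⅓ + R²/3) = -4/3 + R²/3)
c = 91 (c = -3 + ((-4/3 + (⅓)*11²) + 55) = -3 + ((-4/3 + (⅓)*121) + 55) = -3 + ((-4/3 + 121/3) + 55) = -3 + (39 + 55) = -3 + 94 = 91)
D(s) = 91/s
((227 - 148)² + D(627))/(-412053 - 311636) = ((227 - 148)² + 91/627)/(-412053 - 311636) = (79² + 91*(1/627))/(-723689) = (6241 + 91/627)*(-1/723689) = (3913198/627)*(-1/723689) = -3913198/453753003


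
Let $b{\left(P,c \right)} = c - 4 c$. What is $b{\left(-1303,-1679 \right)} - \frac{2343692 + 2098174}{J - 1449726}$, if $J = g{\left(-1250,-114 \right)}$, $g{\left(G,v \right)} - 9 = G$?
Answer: $\frac{7312962645}{1450967} \approx 5040.1$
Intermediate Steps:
$g{\left(G,v \right)} = 9 + G$
$J = -1241$ ($J = 9 - 1250 = -1241$)
$b{\left(P,c \right)} = - 3 c$
$b{\left(-1303,-1679 \right)} - \frac{2343692 + 2098174}{J - 1449726} = \left(-3\right) \left(-1679\right) - \frac{2343692 + 2098174}{-1241 - 1449726} = 5037 - \frac{4441866}{-1450967} = 5037 - 4441866 \left(- \frac{1}{1450967}\right) = 5037 - - \frac{4441866}{1450967} = 5037 + \frac{4441866}{1450967} = \frac{7312962645}{1450967}$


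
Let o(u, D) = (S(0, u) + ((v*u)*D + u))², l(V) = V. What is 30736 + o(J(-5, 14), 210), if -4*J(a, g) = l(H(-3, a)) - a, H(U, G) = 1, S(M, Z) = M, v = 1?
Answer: 523633/4 ≈ 1.3091e+5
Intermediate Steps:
J(a, g) = -¼ + a/4 (J(a, g) = -(1 - a)/4 = -¼ + a/4)
o(u, D) = (u + D*u)² (o(u, D) = (0 + ((1*u)*D + u))² = (0 + (u*D + u))² = (0 + (D*u + u))² = (0 + (u + D*u))² = (u + D*u)²)
30736 + o(J(-5, 14), 210) = 30736 + (-¼ + (¼)*(-5))²*(1 + 210)² = 30736 + (-¼ - 5/4)²*211² = 30736 + (-3/2)²*44521 = 30736 + (9/4)*44521 = 30736 + 400689/4 = 523633/4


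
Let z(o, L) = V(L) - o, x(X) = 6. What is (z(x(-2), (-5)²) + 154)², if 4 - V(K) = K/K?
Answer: 22801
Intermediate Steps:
V(K) = 3 (V(K) = 4 - K/K = 4 - 1*1 = 4 - 1 = 3)
z(o, L) = 3 - o
(z(x(-2), (-5)²) + 154)² = ((3 - 1*6) + 154)² = ((3 - 6) + 154)² = (-3 + 154)² = 151² = 22801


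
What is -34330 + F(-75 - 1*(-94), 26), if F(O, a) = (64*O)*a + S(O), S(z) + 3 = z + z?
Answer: -2679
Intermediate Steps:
S(z) = -3 + 2*z (S(z) = -3 + (z + z) = -3 + 2*z)
F(O, a) = -3 + 2*O + 64*O*a (F(O, a) = (64*O)*a + (-3 + 2*O) = 64*O*a + (-3 + 2*O) = -3 + 2*O + 64*O*a)
-34330 + F(-75 - 1*(-94), 26) = -34330 + (-3 + 2*(-75 - 1*(-94)) + 64*(-75 - 1*(-94))*26) = -34330 + (-3 + 2*(-75 + 94) + 64*(-75 + 94)*26) = -34330 + (-3 + 2*19 + 64*19*26) = -34330 + (-3 + 38 + 31616) = -34330 + 31651 = -2679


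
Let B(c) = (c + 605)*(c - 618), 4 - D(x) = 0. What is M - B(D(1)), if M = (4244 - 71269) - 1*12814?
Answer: 294087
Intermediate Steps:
M = -79839 (M = -67025 - 12814 = -79839)
D(x) = 4 (D(x) = 4 - 1*0 = 4 + 0 = 4)
B(c) = (-618 + c)*(605 + c) (B(c) = (605 + c)*(-618 + c) = (-618 + c)*(605 + c))
M - B(D(1)) = -79839 - (-373890 + 4**2 - 13*4) = -79839 - (-373890 + 16 - 52) = -79839 - 1*(-373926) = -79839 + 373926 = 294087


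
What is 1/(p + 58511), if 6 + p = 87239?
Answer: 1/145744 ≈ 6.8613e-6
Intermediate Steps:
p = 87233 (p = -6 + 87239 = 87233)
1/(p + 58511) = 1/(87233 + 58511) = 1/145744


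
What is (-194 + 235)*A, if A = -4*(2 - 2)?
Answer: 0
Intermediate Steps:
A = 0 (A = -4*0 = 0)
(-194 + 235)*A = (-194 + 235)*0 = 41*0 = 0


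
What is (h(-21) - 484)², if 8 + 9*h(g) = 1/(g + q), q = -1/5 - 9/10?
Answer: 930171518116/3956121 ≈ 2.3512e+5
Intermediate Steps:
q = -11/10 (q = -1*⅕ - 9*⅒ = -⅕ - 9/10 = -11/10 ≈ -1.1000)
h(g) = -8/9 + 1/(9*(-11/10 + g)) (h(g) = -8/9 + 1/(9*(g - 11/10)) = -8/9 + 1/(9*(-11/10 + g)))
(h(-21) - 484)² = (2*(49 - 40*(-21))/(9*(-11 + 10*(-21))) - 484)² = (2*(49 + 840)/(9*(-11 - 210)) - 484)² = ((2/9)*889/(-221) - 484)² = ((2/9)*(-1/221)*889 - 484)² = (-1778/1989 - 484)² = (-964454/1989)² = 930171518116/3956121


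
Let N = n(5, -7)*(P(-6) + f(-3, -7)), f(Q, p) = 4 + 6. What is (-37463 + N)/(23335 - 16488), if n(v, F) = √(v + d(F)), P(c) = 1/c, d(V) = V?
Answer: -37463/6847 + 59*I*√2/41082 ≈ -5.4715 + 0.002031*I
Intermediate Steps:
n(v, F) = √(F + v) (n(v, F) = √(v + F) = √(F + v))
f(Q, p) = 10
N = 59*I*√2/6 (N = √(-7 + 5)*(1/(-6) + 10) = √(-2)*(-⅙ + 10) = (I*√2)*(59/6) = 59*I*√2/6 ≈ 13.906*I)
(-37463 + N)/(23335 - 16488) = (-37463 + 59*I*√2/6)/(23335 - 16488) = (-37463 + 59*I*√2/6)/6847 = (-37463 + 59*I*√2/6)*(1/6847) = -37463/6847 + 59*I*√2/41082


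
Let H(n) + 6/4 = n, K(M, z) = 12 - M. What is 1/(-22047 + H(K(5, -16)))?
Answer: -2/44083 ≈ -4.5369e-5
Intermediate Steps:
H(n) = -3/2 + n
1/(-22047 + H(K(5, -16))) = 1/(-22047 + (-3/2 + (12 - 1*5))) = 1/(-22047 + (-3/2 + (12 - 5))) = 1/(-22047 + (-3/2 + 7)) = 1/(-22047 + 11/2) = 1/(-44083/2) = -2/44083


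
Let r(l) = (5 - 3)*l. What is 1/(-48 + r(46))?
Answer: 1/44 ≈ 0.022727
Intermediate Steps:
r(l) = 2*l
1/(-48 + r(46)) = 1/(-48 + 2*46) = 1/(-48 + 92) = 1/44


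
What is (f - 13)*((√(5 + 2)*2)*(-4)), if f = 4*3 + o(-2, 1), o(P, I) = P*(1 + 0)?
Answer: 24*√7 ≈ 63.498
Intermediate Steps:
o(P, I) = P (o(P, I) = P*1 = P)
f = 10 (f = 4*3 - 2 = 12 - 2 = 10)
(f - 13)*((√(5 + 2)*2)*(-4)) = (10 - 13)*((√(5 + 2)*2)*(-4)) = -3*√7*2*(-4) = -3*2*√7*(-4) = -(-24)*√7 = 24*√7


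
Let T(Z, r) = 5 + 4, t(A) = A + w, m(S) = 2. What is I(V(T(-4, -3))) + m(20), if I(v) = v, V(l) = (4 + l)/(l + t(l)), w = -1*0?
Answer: 49/18 ≈ 2.7222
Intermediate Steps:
w = 0
t(A) = A (t(A) = A + 0 = A)
T(Z, r) = 9
V(l) = (4 + l)/(2*l) (V(l) = (4 + l)/(l + l) = (4 + l)/((2*l)) = (4 + l)*(1/(2*l)) = (4 + l)/(2*l))
I(V(T(-4, -3))) + m(20) = (½)*(4 + 9)/9 + 2 = (½)*(⅑)*13 + 2 = 13/18 + 2 = 49/18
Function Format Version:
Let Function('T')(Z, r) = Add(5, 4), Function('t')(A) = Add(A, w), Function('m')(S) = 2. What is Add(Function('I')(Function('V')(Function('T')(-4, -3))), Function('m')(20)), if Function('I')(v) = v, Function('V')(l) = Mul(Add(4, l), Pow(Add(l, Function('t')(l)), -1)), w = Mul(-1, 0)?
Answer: Rational(49, 18) ≈ 2.7222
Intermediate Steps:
w = 0
Function('t')(A) = A (Function('t')(A) = Add(A, 0) = A)
Function('T')(Z, r) = 9
Function('V')(l) = Mul(Rational(1, 2), Pow(l, -1), Add(4, l)) (Function('V')(l) = Mul(Add(4, l), Pow(Add(l, l), -1)) = Mul(Add(4, l), Pow(Mul(2, l), -1)) = Mul(Add(4, l), Mul(Rational(1, 2), Pow(l, -1))) = Mul(Rational(1, 2), Pow(l, -1), Add(4, l)))
Add(Function('I')(Function('V')(Function('T')(-4, -3))), Function('m')(20)) = Add(Mul(Rational(1, 2), Pow(9, -1), Add(4, 9)), 2) = Add(Mul(Rational(1, 2), Rational(1, 9), 13), 2) = Add(Rational(13, 18), 2) = Rational(49, 18)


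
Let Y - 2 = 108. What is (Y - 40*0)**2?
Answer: 12100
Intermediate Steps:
Y = 110 (Y = 2 + 108 = 110)
(Y - 40*0)**2 = (110 - 40*0)**2 = (110 + 0)**2 = 110**2 = 12100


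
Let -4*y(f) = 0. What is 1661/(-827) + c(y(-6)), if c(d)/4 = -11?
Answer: -38049/827 ≈ -46.008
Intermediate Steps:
y(f) = 0 (y(f) = -¼*0 = 0)
c(d) = -44 (c(d) = 4*(-11) = -44)
1661/(-827) + c(y(-6)) = 1661/(-827) - 44 = 1661*(-1/827) - 44 = -1661/827 - 44 = -38049/827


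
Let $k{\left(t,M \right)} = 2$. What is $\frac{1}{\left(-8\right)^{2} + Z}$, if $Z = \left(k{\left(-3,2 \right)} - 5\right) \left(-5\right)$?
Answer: $\frac{1}{79} \approx 0.012658$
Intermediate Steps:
$Z = 15$ ($Z = \left(2 - 5\right) \left(-5\right) = \left(-3\right) \left(-5\right) = 15$)
$\frac{1}{\left(-8\right)^{2} + Z} = \frac{1}{\left(-8\right)^{2} + 15} = \frac{1}{64 + 15} = \frac{1}{79}$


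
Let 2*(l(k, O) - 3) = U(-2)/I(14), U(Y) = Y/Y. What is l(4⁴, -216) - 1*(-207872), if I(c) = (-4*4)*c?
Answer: 93127999/448 ≈ 2.0788e+5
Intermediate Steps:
I(c) = -16*c
U(Y) = 1
l(k, O) = 1343/448 (l(k, O) = 3 + (1/(-16*14))/2 = 3 + (1/(-224))/2 = 3 + (1*(-1/224))/2 = 3 + (½)*(-1/224) = 3 - 1/448 = 1343/448)
l(4⁴, -216) - 1*(-207872) = 1343/448 - 1*(-207872) = 1343/448 + 207872 = 93127999/448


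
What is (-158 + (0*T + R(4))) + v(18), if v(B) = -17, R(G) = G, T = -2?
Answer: -171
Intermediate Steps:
(-158 + (0*T + R(4))) + v(18) = (-158 + (0*(-2) + 4)) - 17 = (-158 + (0 + 4)) - 17 = (-158 + 4) - 17 = -154 - 17 = -171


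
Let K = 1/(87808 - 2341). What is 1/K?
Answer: 85467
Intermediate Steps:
K = 1/85467 ≈ 1.1700e-5
1/K = 1/(1/85467) = 85467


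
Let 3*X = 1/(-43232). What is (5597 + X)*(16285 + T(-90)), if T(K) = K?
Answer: 11756088335645/129696 ≈ 9.0643e+7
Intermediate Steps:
X = -1/129696 (X = (⅓)/(-43232) = (⅓)*(-1/43232) = -1/129696 ≈ -7.7103e-6)
(5597 + X)*(16285 + T(-90)) = (5597 - 1/129696)*(16285 - 90) = (725908511/129696)*16195 = 11756088335645/129696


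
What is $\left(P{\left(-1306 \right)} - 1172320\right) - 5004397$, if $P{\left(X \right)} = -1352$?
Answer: $-6178069$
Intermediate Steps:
$\left(P{\left(-1306 \right)} - 1172320\right) - 5004397 = \left(-1352 - 1172320\right) - 5004397 = -1173672 - 5004397 = -6178069$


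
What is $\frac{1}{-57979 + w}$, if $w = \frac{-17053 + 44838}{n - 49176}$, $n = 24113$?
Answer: $- \frac{25063}{1453155462} \approx -1.7247 \cdot 10^{-5}$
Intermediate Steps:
$w = - \frac{27785}{25063}$ ($w = \frac{-17053 + 44838}{24113 - 49176} = \frac{27785}{-25063} = 27785 \left(- \frac{1}{25063}\right) = - \frac{27785}{25063} \approx -1.1086$)
$\frac{1}{-57979 + w} = \frac{1}{-57979 - \frac{27785}{25063}} = \frac{1}{- \frac{1453155462}{25063}} = - \frac{25063}{1453155462}$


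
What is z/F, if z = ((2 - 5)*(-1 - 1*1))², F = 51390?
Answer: 2/2855 ≈ 0.00070053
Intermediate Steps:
z = 36 (z = (-3*(-1 - 1))² = (-3*(-2))² = 6² = 36)
z/F = 36/51390 = 36*(1/51390) = 2/2855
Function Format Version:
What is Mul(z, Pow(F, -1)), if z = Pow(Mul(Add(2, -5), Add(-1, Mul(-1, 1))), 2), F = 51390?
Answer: Rational(2, 2855) ≈ 0.00070053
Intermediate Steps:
z = 36 (z = Pow(Mul(-3, Add(-1, -1)), 2) = Pow(Mul(-3, -2), 2) = Pow(6, 2) = 36)
Mul(z, Pow(F, -1)) = Mul(36, Pow(51390, -1)) = Mul(36, Rational(1, 51390)) = Rational(2, 2855)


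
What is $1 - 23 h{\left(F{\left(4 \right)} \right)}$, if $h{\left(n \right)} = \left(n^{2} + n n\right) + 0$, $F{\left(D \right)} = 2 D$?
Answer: $-2943$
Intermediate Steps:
$h{\left(n \right)} = 2 n^{2}$ ($h{\left(n \right)} = \left(n^{2} + n^{2}\right) + 0 = 2 n^{2} + 0 = 2 n^{2}$)
$1 - 23 h{\left(F{\left(4 \right)} \right)} = 1 - 23 \cdot 2 \left(2 \cdot 4\right)^{2} = 1 - 23 \cdot 2 \cdot 8^{2} = 1 - 23 \cdot 2 \cdot 64 = 1 - 2944 = -2943$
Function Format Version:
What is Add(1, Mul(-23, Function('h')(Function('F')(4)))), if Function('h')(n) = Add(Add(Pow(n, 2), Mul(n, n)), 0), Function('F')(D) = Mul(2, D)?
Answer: -2943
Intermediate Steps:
Function('h')(n) = Mul(2, Pow(n, 2)) (Function('h')(n) = Add(Add(Pow(n, 2), Pow(n, 2)), 0) = Add(Mul(2, Pow(n, 2)), 0) = Mul(2, Pow(n, 2)))
Add(1, Mul(-23, Function('h')(Function('F')(4)))) = Add(1, Mul(-23, Mul(2, Pow(Mul(2, 4), 2)))) = Add(1, Mul(-23, Mul(2, Pow(8, 2)))) = Add(1, Mul(-23, Mul(2, 64))) = Add(1, Mul(-23, 128)) = Add(1, -2944) = -2943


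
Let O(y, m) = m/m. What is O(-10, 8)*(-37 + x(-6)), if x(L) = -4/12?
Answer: -112/3 ≈ -37.333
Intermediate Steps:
x(L) = -1/3 (x(L) = -4*1/12 = -1/3)
O(y, m) = 1
O(-10, 8)*(-37 + x(-6)) = 1*(-37 - 1/3) = 1*(-112/3) = -112/3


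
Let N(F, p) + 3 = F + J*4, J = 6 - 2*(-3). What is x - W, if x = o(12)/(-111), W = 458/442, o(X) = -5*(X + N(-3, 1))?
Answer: 11417/8177 ≈ 1.3962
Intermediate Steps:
J = 12 (J = 6 + 6 = 12)
N(F, p) = 45 + F (N(F, p) = -3 + (F + 12*4) = -3 + (F + 48) = -3 + (48 + F) = 45 + F)
o(X) = -210 - 5*X (o(X) = -5*(X + (45 - 3)) = -5*(X + 42) = -5*(42 + X) = -210 - 5*X)
W = 229/221 (W = 458*(1/442) = 229/221 ≈ 1.0362)
x = 90/37 (x = (-210 - 5*12)/(-111) = (-210 - 60)*(-1/111) = -270*(-1/111) = 90/37 ≈ 2.4324)
x - W = 90/37 - 1*229/221 = 90/37 - 229/221 = 11417/8177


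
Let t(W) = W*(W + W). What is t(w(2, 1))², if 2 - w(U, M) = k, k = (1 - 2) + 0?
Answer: 324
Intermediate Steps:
k = -1 (k = -1 + 0 = -1)
w(U, M) = 3 (w(U, M) = 2 - 1*(-1) = 2 + 1 = 3)
t(W) = 2*W² (t(W) = W*(2*W) = 2*W²)
t(w(2, 1))² = (2*3²)² = (2*9)² = 18² = 324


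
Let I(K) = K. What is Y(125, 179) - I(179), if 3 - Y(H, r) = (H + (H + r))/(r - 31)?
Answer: -26477/148 ≈ -178.90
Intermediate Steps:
Y(H, r) = 3 - (r + 2*H)/(-31 + r) (Y(H, r) = 3 - (H + (H + r))/(r - 31) = 3 - (r + 2*H)/(-31 + r))
Y(125, 179) - I(179) = (-93 - 2*125 + 2*179)/(-31 + 179) - 1*179 = (-93 - 250 + 358)/148 - 179 = (1/148)*15 - 179 = 15/148 - 179 = -26477/148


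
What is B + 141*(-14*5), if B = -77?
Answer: -9947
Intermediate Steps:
B + 141*(-14*5) = -77 + 141*(-14*5) = -77 + 141*(-70) = -77 - 9870 = -9947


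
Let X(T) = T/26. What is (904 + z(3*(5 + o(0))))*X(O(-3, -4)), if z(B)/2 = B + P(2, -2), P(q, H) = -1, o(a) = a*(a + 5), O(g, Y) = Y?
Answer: -1864/13 ≈ -143.38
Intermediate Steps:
X(T) = T/26 (X(T) = T*(1/26) = T/26)
o(a) = a*(5 + a)
z(B) = -2 + 2*B (z(B) = 2*(B - 1) = 2*(-1 + B) = -2 + 2*B)
(904 + z(3*(5 + o(0))))*X(O(-3, -4)) = (904 + (-2 + 2*(3*(5 + 0*(5 + 0)))))*((1/26)*(-4)) = (904 + (-2 + 2*(3*(5 + 0*5))))*(-2/13) = (904 + (-2 + 2*(3*(5 + 0))))*(-2/13) = (904 + (-2 + 2*(3*5)))*(-2/13) = (904 + (-2 + 2*15))*(-2/13) = (904 + (-2 + 30))*(-2/13) = (904 + 28)*(-2/13) = 932*(-2/13) = -1864/13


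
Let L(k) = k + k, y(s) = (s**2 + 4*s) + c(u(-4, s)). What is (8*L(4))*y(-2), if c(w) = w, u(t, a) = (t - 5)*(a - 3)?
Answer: 2624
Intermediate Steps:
u(t, a) = (-5 + t)*(-3 + a)
y(s) = 27 + s**2 - 5*s (y(s) = (s**2 + 4*s) + (15 - 5*s - 3*(-4) + s*(-4)) = (s**2 + 4*s) + (15 - 5*s + 12 - 4*s) = (s**2 + 4*s) + (27 - 9*s) = 27 + s**2 - 5*s)
L(k) = 2*k
(8*L(4))*y(-2) = (8*(2*4))*(27 + (-2)**2 - 5*(-2)) = (8*8)*(27 + 4 + 10) = 64*41 = 2624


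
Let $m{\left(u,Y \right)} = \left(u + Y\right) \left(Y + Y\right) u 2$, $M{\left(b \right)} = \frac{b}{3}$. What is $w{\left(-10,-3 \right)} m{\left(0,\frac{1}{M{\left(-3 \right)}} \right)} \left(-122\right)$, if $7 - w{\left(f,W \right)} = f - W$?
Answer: $0$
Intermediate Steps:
$M{\left(b \right)} = \frac{b}{3}$ ($M{\left(b \right)} = b \frac{1}{3} = \frac{b}{3}$)
$m{\left(u,Y \right)} = 4 Y u \left(Y + u\right)$ ($m{\left(u,Y \right)} = \left(Y + u\right) 2 Y u 2 = 2 Y \left(Y + u\right) u 2 = 2 Y u \left(Y + u\right) 2 = 4 Y u \left(Y + u\right)$)
$w{\left(f,W \right)} = 7 + W - f$ ($w{\left(f,W \right)} = 7 - \left(f - W\right) = 7 + \left(W - f\right) = 7 + W - f$)
$w{\left(-10,-3 \right)} m{\left(0,\frac{1}{M{\left(-3 \right)}} \right)} \left(-122\right) = \left(7 - 3 - -10\right) 4 \frac{1}{\frac{1}{3} \left(-3\right)} 0 \left(\frac{1}{\frac{1}{3} \left(-3\right)} + 0\right) \left(-122\right) = \left(7 - 3 + 10\right) 4 \frac{1}{-1} \cdot 0 \left(\frac{1}{-1} + 0\right) \left(-122\right) = 14 \cdot 4 \left(-1\right) 0 \left(-1 + 0\right) \left(-122\right) = 14 \cdot 4 \left(-1\right) 0 \left(-1\right) \left(-122\right) = 14 \cdot 0 \left(-122\right) = 0 \left(-122\right) = 0$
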